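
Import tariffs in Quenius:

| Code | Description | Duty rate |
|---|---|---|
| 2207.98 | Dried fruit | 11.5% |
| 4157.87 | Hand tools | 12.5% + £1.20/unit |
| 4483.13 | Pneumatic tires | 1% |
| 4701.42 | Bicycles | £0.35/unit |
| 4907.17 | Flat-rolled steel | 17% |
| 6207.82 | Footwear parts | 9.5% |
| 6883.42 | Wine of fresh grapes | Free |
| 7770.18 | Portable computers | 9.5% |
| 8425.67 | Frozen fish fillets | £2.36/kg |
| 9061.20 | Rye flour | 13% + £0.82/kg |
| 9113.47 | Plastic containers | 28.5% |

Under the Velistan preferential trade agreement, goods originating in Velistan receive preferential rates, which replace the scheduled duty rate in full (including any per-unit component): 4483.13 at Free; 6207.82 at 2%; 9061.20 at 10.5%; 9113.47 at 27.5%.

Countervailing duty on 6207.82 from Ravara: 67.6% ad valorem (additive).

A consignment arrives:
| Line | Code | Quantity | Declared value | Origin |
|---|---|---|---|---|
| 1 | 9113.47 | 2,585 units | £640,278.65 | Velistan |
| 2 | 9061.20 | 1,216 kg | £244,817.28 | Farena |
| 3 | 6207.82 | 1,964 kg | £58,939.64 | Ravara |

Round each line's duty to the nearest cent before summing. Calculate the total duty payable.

Line 1 (9113.47, Velistan, 2,585 units, £640,278.65):
Base rate for 9113.47 is 28.5%.
Origin Velistan qualifies under the Quenius–Velistan agreement and 9113.47 is covered: preferential rate 27.5% applies instead.
Duty = £640,278.65 × 27.5% = £176,076.63.
Line 2 (9061.20, Farena, 1,216 kg, £244,817.28):
Base rate for 9061.20 is 13% + £0.82/kg.
9061.20 has an FTA preferential rate, but origin Farena is not Velistan; base rate stands.
Duty = £244,817.28 × 13% + 1,216 × £0.82 = £32,823.37.
Line 3 (6207.82, Ravara, 1,964 kg, £58,939.64):
Base rate for 6207.82 is 9.5%.
6207.82 has an FTA preferential rate, but origin Ravara is not Velistan; base rate stands.
Additional duty on 6207.82 from Ravara: +67.6%. Applied ad valorem rate: 9.5% + 67.6% = 77.1%.
Duty = £58,939.64 × 77.1% = £45,442.46.
Total = £176,076.63 + £32,823.37 + £45,442.46 = £254,342.46.

£254,342.46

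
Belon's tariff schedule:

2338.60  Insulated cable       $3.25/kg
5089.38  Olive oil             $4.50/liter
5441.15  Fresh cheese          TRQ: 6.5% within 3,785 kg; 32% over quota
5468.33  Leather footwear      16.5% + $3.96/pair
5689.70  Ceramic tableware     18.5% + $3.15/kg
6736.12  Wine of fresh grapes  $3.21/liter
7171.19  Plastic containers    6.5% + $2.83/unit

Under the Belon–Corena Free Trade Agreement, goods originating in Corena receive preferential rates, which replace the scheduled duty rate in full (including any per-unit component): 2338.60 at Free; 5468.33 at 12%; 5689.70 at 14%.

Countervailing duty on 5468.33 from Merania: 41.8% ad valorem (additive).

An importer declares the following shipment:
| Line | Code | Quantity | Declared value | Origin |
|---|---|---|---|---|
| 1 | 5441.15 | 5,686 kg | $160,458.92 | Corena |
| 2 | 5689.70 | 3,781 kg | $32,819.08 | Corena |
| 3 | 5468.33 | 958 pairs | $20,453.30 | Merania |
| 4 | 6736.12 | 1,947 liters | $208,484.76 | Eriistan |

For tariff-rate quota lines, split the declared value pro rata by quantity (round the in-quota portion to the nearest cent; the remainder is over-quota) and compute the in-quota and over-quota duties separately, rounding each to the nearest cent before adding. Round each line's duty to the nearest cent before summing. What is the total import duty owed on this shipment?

$50,672.11

Line 1 (5441.15, Corena, 5,686 kg, $160,458.92):
Code 5441.15 is under a tariff-rate quota (threshold 3,785 kg). In-quota: 3,785 kg at 6.5%; over-quota: 1,901 kg at 32%.
Pro-rata value split: in-quota = $160,458.92 × 3,785/5,686 = $106,812.70; over-quota = $160,458.92 − $106,812.70 = $53,646.22.
In-quota duty = $106,812.70 × 6.5% = $6,942.83. Over-quota duty = $53,646.22 × 32% = $17,166.79.
Line duty = $6,942.83 + $17,166.79 = $24,109.62.
Line 2 (5689.70, Corena, 3,781 kg, $32,819.08):
Base rate for 5689.70 is 18.5% + $3.15/kg.
Origin Corena qualifies under the Belon–Corena agreement and 5689.70 is covered: preferential rate 14% applies instead.
Duty = $32,819.08 × 14% = $4,594.67.
Line 3 (5468.33, Merania, 958 pairs, $20,453.30):
Base rate for 5468.33 is 16.5% + $3.96/pair.
5468.33 has an FTA preferential rate, but origin Merania is not Corena; base rate stands.
Additional duty on 5468.33 from Merania: +41.8%. Applied ad valorem rate: 16.5% + 41.8% = 58.3%.
Duty = $20,453.30 × 58.3% + 958 × $3.96 = $15,717.95.
Line 4 (6736.12, Eriistan, 1,947 liters, $208,484.76):
Base rate for 6736.12 is $3.21/liter.
Duty = 1,947 × $3.21 = $6,249.87.
Total = $24,109.62 + $4,594.67 + $15,717.95 + $6,249.87 = $50,672.11.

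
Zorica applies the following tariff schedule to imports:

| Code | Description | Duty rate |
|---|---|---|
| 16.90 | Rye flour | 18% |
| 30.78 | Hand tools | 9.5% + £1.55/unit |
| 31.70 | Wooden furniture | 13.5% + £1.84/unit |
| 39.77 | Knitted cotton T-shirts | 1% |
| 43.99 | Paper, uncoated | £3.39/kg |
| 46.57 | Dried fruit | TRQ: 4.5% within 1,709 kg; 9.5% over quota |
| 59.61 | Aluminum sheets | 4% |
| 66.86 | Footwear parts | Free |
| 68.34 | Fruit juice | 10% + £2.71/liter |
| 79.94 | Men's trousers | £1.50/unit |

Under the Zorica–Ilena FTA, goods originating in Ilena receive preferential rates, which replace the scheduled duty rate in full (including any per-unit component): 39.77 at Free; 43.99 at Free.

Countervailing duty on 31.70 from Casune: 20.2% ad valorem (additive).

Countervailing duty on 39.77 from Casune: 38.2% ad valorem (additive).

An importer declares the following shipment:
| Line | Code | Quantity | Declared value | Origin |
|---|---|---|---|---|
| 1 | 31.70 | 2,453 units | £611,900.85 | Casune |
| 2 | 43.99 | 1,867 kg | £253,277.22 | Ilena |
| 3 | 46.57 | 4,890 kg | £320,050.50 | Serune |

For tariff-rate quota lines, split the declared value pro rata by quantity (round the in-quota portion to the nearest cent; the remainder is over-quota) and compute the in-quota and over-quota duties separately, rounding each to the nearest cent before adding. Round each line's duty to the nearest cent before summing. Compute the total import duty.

Line 1 (31.70, Casune, 2,453 units, £611,900.85):
Base rate for 31.70 is 13.5% + £1.84/unit.
Additional duty on 31.70 from Casune: +20.2%. Applied ad valorem rate: 13.5% + 20.2% = 33.7%.
Duty = £611,900.85 × 33.7% + 2,453 × £1.84 = £210,724.11.
Line 2 (43.99, Ilena, 1,867 kg, £253,277.22):
Base rate for 43.99 is £3.39/kg.
Origin Ilena qualifies under the Zorica–Ilena agreement and 43.99 is covered: preferential rate Free applies instead.
Duty = £253,277.22 × 0% = £0.00.
Line 3 (46.57, Serune, 4,890 kg, £320,050.50):
Code 46.57 is under a tariff-rate quota (threshold 1,709 kg). In-quota: 1,709 kg at 4.5%; over-quota: 3,181 kg at 9.5%.
Pro-rata value split: in-quota = £320,050.50 × 1,709/4,890 = £111,854.05; over-quota = £320,050.50 − £111,854.05 = £208,196.45.
In-quota duty = £111,854.05 × 4.5% = £5,033.43. Over-quota duty = £208,196.45 × 9.5% = £19,778.66.
Line duty = £5,033.43 + £19,778.66 = £24,812.09.
Total = £210,724.11 + £0.00 + £24,812.09 = £235,536.20.

£235,536.20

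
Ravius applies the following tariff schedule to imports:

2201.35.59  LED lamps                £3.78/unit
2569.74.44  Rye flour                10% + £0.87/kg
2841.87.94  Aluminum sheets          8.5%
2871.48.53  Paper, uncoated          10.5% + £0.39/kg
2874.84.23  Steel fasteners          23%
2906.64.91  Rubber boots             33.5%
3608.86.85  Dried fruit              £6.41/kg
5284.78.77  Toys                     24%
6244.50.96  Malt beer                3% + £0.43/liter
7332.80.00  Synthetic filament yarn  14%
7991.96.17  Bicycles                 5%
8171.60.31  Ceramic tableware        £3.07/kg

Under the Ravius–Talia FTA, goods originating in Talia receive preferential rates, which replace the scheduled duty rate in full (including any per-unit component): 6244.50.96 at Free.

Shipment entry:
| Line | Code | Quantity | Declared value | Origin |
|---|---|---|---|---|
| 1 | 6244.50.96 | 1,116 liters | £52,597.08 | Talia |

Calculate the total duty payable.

£0.00

Line 1 (6244.50.96, Talia, 1,116 liters, £52,597.08):
Base rate for 6244.50.96 is 3% + £0.43/liter.
Origin Talia qualifies under the Ravius–Talia agreement and 6244.50.96 is covered: preferential rate Free applies instead.
Duty = £52,597.08 × 0% = £0.00.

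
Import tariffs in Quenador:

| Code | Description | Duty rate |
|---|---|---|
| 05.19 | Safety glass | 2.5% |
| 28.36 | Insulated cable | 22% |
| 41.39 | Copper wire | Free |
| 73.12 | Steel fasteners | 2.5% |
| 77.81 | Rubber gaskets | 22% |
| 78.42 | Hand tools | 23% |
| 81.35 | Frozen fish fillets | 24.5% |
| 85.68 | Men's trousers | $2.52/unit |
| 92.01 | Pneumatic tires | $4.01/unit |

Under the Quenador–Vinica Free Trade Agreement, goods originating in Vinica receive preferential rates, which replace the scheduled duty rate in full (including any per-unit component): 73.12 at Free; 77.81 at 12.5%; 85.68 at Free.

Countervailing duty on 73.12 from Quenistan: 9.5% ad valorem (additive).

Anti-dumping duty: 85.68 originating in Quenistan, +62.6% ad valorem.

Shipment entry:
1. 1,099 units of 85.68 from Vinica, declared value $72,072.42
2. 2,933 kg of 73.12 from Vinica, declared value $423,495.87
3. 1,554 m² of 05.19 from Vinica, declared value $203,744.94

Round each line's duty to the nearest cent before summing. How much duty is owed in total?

Line 1 (85.68, Vinica, 1,099 units, $72,072.42):
Base rate for 85.68 is $2.52/unit.
Origin Vinica qualifies under the Quenador–Vinica agreement and 85.68 is covered: preferential rate Free applies instead.
The additional-duty order on 85.68 targets Quenistan, not Vinica; it does not apply.
Duty = $72,072.42 × 0% = $0.00.
Line 2 (73.12, Vinica, 2,933 kg, $423,495.87):
Base rate for 73.12 is 2.5%.
Origin Vinica qualifies under the Quenador–Vinica agreement and 73.12 is covered: preferential rate Free applies instead.
The additional-duty order on 73.12 targets Quenistan, not Vinica; it does not apply.
Duty = $423,495.87 × 0% = $0.00.
Line 3 (05.19, Vinica, 1,554 m², $203,744.94):
Base rate for 05.19 is 2.5%.
Origin Vinica is the FTA partner but 05.19 is not on the preference list; base rate stands.
Duty = $203,744.94 × 2.5% = $5,093.62.
Total = $0.00 + $0.00 + $5,093.62 = $5,093.62.

$5,093.62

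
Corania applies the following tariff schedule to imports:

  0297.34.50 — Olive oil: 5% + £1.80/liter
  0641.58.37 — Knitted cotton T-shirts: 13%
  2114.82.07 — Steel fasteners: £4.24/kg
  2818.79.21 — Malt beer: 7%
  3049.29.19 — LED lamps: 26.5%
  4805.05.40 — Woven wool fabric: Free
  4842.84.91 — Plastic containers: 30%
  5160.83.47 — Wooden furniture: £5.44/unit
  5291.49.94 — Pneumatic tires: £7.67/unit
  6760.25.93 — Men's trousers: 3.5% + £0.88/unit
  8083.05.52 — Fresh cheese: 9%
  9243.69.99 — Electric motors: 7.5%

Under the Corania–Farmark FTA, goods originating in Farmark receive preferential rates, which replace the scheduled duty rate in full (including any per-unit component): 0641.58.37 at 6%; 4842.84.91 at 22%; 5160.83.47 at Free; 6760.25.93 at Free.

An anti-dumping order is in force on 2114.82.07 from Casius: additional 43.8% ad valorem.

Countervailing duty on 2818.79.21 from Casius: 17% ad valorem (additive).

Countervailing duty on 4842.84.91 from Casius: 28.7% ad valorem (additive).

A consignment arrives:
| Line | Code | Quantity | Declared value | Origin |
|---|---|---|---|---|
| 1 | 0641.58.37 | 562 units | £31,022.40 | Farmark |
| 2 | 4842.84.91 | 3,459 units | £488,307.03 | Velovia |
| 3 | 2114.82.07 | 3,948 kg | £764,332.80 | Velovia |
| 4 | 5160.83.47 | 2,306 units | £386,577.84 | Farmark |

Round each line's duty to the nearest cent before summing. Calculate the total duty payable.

£165,092.97

Line 1 (0641.58.37, Farmark, 562 units, £31,022.40):
Base rate for 0641.58.37 is 13%.
Origin Farmark qualifies under the Corania–Farmark agreement and 0641.58.37 is covered: preferential rate 6% applies instead.
Duty = £31,022.40 × 6% = £1,861.34.
Line 2 (4842.84.91, Velovia, 3,459 units, £488,307.03):
Base rate for 4842.84.91 is 30%.
4842.84.91 has an FTA preferential rate, but origin Velovia is not Farmark; base rate stands.
The additional-duty order on 4842.84.91 targets Casius, not Velovia; it does not apply.
Duty = £488,307.03 × 30% = £146,492.11.
Line 3 (2114.82.07, Velovia, 3,948 kg, £764,332.80):
Base rate for 2114.82.07 is £4.24/kg.
The additional-duty order on 2114.82.07 targets Casius, not Velovia; it does not apply.
Duty = 3,948 × £4.24 = £16,739.52.
Line 4 (5160.83.47, Farmark, 2,306 units, £386,577.84):
Base rate for 5160.83.47 is £5.44/unit.
Origin Farmark qualifies under the Corania–Farmark agreement and 5160.83.47 is covered: preferential rate Free applies instead.
Duty = £386,577.84 × 0% = £0.00.
Total = £1,861.34 + £146,492.11 + £16,739.52 + £0.00 = £165,092.97.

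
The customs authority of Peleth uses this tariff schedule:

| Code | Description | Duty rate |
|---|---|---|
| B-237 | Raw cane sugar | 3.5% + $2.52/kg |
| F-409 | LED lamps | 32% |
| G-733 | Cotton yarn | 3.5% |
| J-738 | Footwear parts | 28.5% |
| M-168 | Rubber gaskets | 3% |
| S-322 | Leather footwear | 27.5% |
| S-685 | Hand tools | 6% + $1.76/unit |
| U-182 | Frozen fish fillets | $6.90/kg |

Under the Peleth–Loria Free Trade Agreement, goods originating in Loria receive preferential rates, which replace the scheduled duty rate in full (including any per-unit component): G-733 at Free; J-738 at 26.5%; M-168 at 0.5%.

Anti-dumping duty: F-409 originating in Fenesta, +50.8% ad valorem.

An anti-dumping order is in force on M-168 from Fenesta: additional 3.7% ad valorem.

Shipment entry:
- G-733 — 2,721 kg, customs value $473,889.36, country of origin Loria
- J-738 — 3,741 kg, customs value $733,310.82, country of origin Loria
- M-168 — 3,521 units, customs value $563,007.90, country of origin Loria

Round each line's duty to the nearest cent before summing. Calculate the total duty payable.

$197,142.41

Line 1 (G-733, Loria, 2,721 kg, $473,889.36):
Base rate for G-733 is 3.5%.
Origin Loria qualifies under the Peleth–Loria agreement and G-733 is covered: preferential rate Free applies instead.
Duty = $473,889.36 × 0% = $0.00.
Line 2 (J-738, Loria, 3,741 kg, $733,310.82):
Base rate for J-738 is 28.5%.
Origin Loria qualifies under the Peleth–Loria agreement and J-738 is covered: preferential rate 26.5% applies instead.
Duty = $733,310.82 × 26.5% = $194,327.37.
Line 3 (M-168, Loria, 3,521 units, $563,007.90):
Base rate for M-168 is 3%.
Origin Loria qualifies under the Peleth–Loria agreement and M-168 is covered: preferential rate 0.5% applies instead.
The additional-duty order on M-168 targets Fenesta, not Loria; it does not apply.
Duty = $563,007.90 × 0.5% = $2,815.04.
Total = $0.00 + $194,327.37 + $2,815.04 = $197,142.41.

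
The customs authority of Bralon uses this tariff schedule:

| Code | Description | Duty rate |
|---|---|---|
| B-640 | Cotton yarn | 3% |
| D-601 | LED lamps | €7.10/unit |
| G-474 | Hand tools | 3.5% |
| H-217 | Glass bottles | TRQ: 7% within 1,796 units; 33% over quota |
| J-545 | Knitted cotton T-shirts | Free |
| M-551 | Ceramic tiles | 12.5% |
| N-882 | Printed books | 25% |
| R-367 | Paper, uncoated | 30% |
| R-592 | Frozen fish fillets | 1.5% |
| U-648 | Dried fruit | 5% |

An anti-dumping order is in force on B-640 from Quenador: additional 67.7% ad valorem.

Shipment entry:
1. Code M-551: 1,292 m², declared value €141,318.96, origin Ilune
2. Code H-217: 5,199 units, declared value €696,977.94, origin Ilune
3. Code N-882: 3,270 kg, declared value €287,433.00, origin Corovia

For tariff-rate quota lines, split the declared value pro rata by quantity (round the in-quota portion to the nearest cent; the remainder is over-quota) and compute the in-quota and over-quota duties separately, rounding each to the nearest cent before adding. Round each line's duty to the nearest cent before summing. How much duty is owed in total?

Line 1 (M-551, Ilune, 1,292 m², €141,318.96):
Base rate for M-551 is 12.5%.
Duty = €141,318.96 × 12.5% = €17,664.87.
Line 2 (H-217, Ilune, 5,199 units, €696,977.94):
Code H-217 is under a tariff-rate quota (threshold 1,796 units). In-quota: 1,796 units at 7%; over-quota: 3,403 units at 33%.
Pro-rata value split: in-quota = €696,977.94 × 1,796/5,199 = €240,771.76; over-quota = €696,977.94 − €240,771.76 = €456,206.18.
In-quota duty = €240,771.76 × 7% = €16,854.02. Over-quota duty = €456,206.18 × 33% = €150,548.04.
Line duty = €16,854.02 + €150,548.04 = €167,402.06.
Line 3 (N-882, Corovia, 3,270 kg, €287,433.00):
Base rate for N-882 is 25%.
Duty = €287,433.00 × 25% = €71,858.25.
Total = €17,664.87 + €167,402.06 + €71,858.25 = €256,925.18.

€256,925.18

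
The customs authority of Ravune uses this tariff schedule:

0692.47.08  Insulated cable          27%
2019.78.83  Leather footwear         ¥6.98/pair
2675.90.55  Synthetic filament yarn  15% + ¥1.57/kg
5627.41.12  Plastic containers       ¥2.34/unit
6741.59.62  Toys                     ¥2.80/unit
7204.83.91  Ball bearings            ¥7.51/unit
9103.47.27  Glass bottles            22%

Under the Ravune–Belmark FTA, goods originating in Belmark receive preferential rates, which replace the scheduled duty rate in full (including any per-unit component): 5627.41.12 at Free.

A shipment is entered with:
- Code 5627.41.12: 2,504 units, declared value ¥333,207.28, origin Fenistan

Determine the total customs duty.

¥5,859.36

Line 1 (5627.41.12, Fenistan, 2,504 units, ¥333,207.28):
Base rate for 5627.41.12 is ¥2.34/unit.
5627.41.12 has an FTA preferential rate, but origin Fenistan is not Belmark; base rate stands.
Duty = 2,504 × ¥2.34 = ¥5,859.36.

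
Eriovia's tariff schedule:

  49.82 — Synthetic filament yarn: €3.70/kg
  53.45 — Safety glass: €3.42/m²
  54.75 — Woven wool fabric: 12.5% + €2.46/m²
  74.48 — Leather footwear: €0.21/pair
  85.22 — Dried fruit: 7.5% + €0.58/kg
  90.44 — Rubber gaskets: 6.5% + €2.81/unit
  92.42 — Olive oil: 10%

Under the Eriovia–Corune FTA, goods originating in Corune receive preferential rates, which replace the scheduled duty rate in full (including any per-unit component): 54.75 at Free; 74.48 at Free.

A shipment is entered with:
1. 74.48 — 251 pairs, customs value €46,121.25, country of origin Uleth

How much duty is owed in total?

€52.71

Line 1 (74.48, Uleth, 251 pairs, €46,121.25):
Base rate for 74.48 is €0.21/pair.
74.48 has an FTA preferential rate, but origin Uleth is not Corune; base rate stands.
Duty = 251 × €0.21 = €52.71.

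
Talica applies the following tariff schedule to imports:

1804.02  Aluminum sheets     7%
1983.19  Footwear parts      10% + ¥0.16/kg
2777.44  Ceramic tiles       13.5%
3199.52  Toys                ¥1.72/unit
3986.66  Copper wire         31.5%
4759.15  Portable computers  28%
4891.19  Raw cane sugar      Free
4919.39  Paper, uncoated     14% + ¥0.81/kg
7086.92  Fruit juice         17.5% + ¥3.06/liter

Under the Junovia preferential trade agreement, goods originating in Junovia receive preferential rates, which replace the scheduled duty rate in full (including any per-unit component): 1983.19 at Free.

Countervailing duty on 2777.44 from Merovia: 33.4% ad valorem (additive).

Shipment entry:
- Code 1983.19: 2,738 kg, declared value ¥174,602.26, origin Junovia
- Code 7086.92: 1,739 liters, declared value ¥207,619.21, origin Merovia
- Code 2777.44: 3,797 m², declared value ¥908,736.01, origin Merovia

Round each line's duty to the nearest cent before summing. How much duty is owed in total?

¥467,851.89

Line 1 (1983.19, Junovia, 2,738 kg, ¥174,602.26):
Base rate for 1983.19 is 10% + ¥0.16/kg.
Origin Junovia qualifies under the Talica–Junovia agreement and 1983.19 is covered: preferential rate Free applies instead.
Duty = ¥174,602.26 × 0% = ¥0.00.
Line 2 (7086.92, Merovia, 1,739 liters, ¥207,619.21):
Base rate for 7086.92 is 17.5% + ¥3.06/liter.
Duty = ¥207,619.21 × 17.5% + 1,739 × ¥3.06 = ¥41,654.70.
Line 3 (2777.44, Merovia, 3,797 m², ¥908,736.01):
Base rate for 2777.44 is 13.5%.
Additional duty on 2777.44 from Merovia: +33.4%. Applied ad valorem rate: 13.5% + 33.4% = 46.9%.
Duty = ¥908,736.01 × 46.9% = ¥426,197.19.
Total = ¥0.00 + ¥41,654.70 + ¥426,197.19 = ¥467,851.89.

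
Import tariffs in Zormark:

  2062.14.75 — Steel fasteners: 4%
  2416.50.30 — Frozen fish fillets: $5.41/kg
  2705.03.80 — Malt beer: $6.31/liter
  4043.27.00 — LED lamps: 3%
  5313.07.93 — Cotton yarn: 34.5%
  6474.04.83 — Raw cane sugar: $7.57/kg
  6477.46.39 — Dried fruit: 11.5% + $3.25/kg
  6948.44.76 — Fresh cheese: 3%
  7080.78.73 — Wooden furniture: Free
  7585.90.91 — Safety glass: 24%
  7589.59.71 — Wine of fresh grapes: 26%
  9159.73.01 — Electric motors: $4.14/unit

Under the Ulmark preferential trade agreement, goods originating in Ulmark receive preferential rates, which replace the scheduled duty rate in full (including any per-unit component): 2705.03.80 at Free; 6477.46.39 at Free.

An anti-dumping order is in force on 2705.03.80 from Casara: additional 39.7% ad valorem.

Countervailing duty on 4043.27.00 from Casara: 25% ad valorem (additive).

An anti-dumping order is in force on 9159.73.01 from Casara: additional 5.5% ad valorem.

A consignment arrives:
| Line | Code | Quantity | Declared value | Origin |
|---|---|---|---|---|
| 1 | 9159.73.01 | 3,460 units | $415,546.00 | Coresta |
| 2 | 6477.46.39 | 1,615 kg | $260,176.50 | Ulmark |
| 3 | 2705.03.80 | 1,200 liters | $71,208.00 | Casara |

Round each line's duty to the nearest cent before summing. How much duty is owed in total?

Line 1 (9159.73.01, Coresta, 3,460 units, $415,546.00):
Base rate for 9159.73.01 is $4.14/unit.
The additional-duty order on 9159.73.01 targets Casara, not Coresta; it does not apply.
Duty = 3,460 × $4.14 = $14,324.40.
Line 2 (6477.46.39, Ulmark, 1,615 kg, $260,176.50):
Base rate for 6477.46.39 is 11.5% + $3.25/kg.
Origin Ulmark qualifies under the Zormark–Ulmark agreement and 6477.46.39 is covered: preferential rate Free applies instead.
Duty = $260,176.50 × 0% = $0.00.
Line 3 (2705.03.80, Casara, 1,200 liters, $71,208.00):
Base rate for 2705.03.80 is $6.31/liter.
2705.03.80 has an FTA preferential rate, but origin Casara is not Ulmark; base rate stands.
Additional duty on 2705.03.80 from Casara: +39.7% ad valorem. Applied ad valorem rate = 39.7%.
Duty = $71,208.00 × 39.7% + 1,200 × $6.31 = $35,841.58.
Total = $14,324.40 + $0.00 + $35,841.58 = $50,165.98.

$50,165.98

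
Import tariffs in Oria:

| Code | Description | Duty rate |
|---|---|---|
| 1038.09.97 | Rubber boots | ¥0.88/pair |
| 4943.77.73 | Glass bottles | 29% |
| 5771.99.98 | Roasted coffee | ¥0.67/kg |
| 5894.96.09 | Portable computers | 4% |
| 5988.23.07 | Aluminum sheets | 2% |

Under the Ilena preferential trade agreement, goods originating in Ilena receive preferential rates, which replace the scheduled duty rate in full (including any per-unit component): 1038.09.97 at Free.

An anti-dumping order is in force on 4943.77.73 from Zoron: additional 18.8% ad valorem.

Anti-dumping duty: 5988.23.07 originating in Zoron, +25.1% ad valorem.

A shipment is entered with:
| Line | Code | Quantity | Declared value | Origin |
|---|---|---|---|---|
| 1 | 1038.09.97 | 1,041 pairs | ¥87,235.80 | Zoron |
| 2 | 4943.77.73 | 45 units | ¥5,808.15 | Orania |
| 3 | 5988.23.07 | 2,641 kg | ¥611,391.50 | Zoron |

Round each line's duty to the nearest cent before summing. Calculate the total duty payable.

Line 1 (1038.09.97, Zoron, 1,041 pairs, ¥87,235.80):
Base rate for 1038.09.97 is ¥0.88/pair.
1038.09.97 has an FTA preferential rate, but origin Zoron is not Ilena; base rate stands.
Duty = 1,041 × ¥0.88 = ¥916.08.
Line 2 (4943.77.73, Orania, 45 units, ¥5,808.15):
Base rate for 4943.77.73 is 29%.
The additional-duty order on 4943.77.73 targets Zoron, not Orania; it does not apply.
Duty = ¥5,808.15 × 29% = ¥1,684.36.
Line 3 (5988.23.07, Zoron, 2,641 kg, ¥611,391.50):
Base rate for 5988.23.07 is 2%.
Additional duty on 5988.23.07 from Zoron: +25.1%. Applied ad valorem rate: 2% + 25.1% = 27.1%.
Duty = ¥611,391.50 × 27.1% = ¥165,687.10.
Total = ¥916.08 + ¥1,684.36 + ¥165,687.10 = ¥168,287.54.

¥168,287.54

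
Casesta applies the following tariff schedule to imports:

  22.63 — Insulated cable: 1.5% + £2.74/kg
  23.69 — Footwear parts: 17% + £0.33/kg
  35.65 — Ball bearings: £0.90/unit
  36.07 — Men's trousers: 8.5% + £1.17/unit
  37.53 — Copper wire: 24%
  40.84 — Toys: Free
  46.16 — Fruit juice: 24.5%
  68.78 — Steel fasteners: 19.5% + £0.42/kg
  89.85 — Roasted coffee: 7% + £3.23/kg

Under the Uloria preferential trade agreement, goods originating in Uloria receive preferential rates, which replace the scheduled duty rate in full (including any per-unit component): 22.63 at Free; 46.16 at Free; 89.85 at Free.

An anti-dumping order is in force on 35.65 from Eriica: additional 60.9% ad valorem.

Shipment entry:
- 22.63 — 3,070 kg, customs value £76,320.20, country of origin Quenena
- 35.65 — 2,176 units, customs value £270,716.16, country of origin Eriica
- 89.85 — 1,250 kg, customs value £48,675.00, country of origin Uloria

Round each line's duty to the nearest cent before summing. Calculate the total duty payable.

£176,381.14

Line 1 (22.63, Quenena, 3,070 kg, £76,320.20):
Base rate for 22.63 is 1.5% + £2.74/kg.
22.63 has an FTA preferential rate, but origin Quenena is not Uloria; base rate stands.
Duty = £76,320.20 × 1.5% + 3,070 × £2.74 = £9,556.60.
Line 2 (35.65, Eriica, 2,176 units, £270,716.16):
Base rate for 35.65 is £0.90/unit.
Additional duty on 35.65 from Eriica: +60.9% ad valorem. Applied ad valorem rate = 60.9%.
Duty = £270,716.16 × 60.9% + 2,176 × £0.90 = £166,824.54.
Line 3 (89.85, Uloria, 1,250 kg, £48,675.00):
Base rate for 89.85 is 7% + £3.23/kg.
Origin Uloria qualifies under the Casesta–Uloria agreement and 89.85 is covered: preferential rate Free applies instead.
Duty = £48,675.00 × 0% = £0.00.
Total = £9,556.60 + £166,824.54 + £0.00 = £176,381.14.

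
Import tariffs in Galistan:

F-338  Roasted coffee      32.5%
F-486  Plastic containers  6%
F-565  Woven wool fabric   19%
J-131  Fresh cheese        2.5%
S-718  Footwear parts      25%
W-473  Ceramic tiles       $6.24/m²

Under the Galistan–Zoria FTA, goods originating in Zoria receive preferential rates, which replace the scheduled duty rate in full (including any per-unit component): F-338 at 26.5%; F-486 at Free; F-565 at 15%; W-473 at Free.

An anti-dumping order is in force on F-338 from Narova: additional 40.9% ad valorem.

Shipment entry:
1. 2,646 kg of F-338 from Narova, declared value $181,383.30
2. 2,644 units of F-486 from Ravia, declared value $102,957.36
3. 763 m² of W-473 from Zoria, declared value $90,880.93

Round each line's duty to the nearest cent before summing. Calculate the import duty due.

$139,312.78

Line 1 (F-338, Narova, 2,646 kg, $181,383.30):
Base rate for F-338 is 32.5%.
F-338 has an FTA preferential rate, but origin Narova is not Zoria; base rate stands.
Additional duty on F-338 from Narova: +40.9%. Applied ad valorem rate: 32.5% + 40.9% = 73.4%.
Duty = $181,383.30 × 73.4% = $133,135.34.
Line 2 (F-486, Ravia, 2,644 units, $102,957.36):
Base rate for F-486 is 6%.
F-486 has an FTA preferential rate, but origin Ravia is not Zoria; base rate stands.
Duty = $102,957.36 × 6% = $6,177.44.
Line 3 (W-473, Zoria, 763 m², $90,880.93):
Base rate for W-473 is $6.24/m².
Origin Zoria qualifies under the Galistan–Zoria agreement and W-473 is covered: preferential rate Free applies instead.
Duty = $90,880.93 × 0% = $0.00.
Total = $133,135.34 + $6,177.44 + $0.00 = $139,312.78.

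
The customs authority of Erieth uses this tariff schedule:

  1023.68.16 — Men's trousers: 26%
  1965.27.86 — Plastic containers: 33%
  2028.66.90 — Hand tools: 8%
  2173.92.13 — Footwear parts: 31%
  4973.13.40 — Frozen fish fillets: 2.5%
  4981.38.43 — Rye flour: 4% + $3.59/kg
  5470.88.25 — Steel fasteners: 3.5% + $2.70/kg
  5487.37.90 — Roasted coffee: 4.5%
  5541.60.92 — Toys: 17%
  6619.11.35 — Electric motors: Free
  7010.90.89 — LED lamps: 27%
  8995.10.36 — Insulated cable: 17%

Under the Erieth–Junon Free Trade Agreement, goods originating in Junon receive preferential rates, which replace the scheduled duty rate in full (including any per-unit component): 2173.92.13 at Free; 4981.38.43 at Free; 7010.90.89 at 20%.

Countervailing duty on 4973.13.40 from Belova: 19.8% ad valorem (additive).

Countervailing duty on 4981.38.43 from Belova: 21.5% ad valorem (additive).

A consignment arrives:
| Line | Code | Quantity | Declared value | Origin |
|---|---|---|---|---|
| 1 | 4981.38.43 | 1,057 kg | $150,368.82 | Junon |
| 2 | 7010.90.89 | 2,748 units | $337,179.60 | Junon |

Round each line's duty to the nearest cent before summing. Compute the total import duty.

Line 1 (4981.38.43, Junon, 1,057 kg, $150,368.82):
Base rate for 4981.38.43 is 4% + $3.59/kg.
Origin Junon qualifies under the Erieth–Junon agreement and 4981.38.43 is covered: preferential rate Free applies instead.
The additional-duty order on 4981.38.43 targets Belova, not Junon; it does not apply.
Duty = $150,368.82 × 0% = $0.00.
Line 2 (7010.90.89, Junon, 2,748 units, $337,179.60):
Base rate for 7010.90.89 is 27%.
Origin Junon qualifies under the Erieth–Junon agreement and 7010.90.89 is covered: preferential rate 20% applies instead.
Duty = $337,179.60 × 20% = $67,435.92.
Total = $0.00 + $67,435.92 = $67,435.92.

$67,435.92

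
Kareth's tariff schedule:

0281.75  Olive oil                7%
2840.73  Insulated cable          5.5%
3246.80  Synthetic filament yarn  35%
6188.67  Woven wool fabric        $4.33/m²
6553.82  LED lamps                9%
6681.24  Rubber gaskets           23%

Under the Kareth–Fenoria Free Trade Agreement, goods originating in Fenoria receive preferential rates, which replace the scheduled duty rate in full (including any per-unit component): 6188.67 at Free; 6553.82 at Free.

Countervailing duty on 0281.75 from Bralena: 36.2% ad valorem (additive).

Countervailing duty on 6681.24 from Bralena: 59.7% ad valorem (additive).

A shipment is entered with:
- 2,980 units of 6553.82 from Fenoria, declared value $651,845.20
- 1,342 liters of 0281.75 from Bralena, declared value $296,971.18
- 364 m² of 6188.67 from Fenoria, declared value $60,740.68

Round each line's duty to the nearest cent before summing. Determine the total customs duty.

$128,291.55

Line 1 (6553.82, Fenoria, 2,980 units, $651,845.20):
Base rate for 6553.82 is 9%.
Origin Fenoria qualifies under the Kareth–Fenoria agreement and 6553.82 is covered: preferential rate Free applies instead.
Duty = $651,845.20 × 0% = $0.00.
Line 2 (0281.75, Bralena, 1,342 liters, $296,971.18):
Base rate for 0281.75 is 7%.
Additional duty on 0281.75 from Bralena: +36.2%. Applied ad valorem rate: 7% + 36.2% = 43.2%.
Duty = $296,971.18 × 43.2% = $128,291.55.
Line 3 (6188.67, Fenoria, 364 m², $60,740.68):
Base rate for 6188.67 is $4.33/m².
Origin Fenoria qualifies under the Kareth–Fenoria agreement and 6188.67 is covered: preferential rate Free applies instead.
Duty = $60,740.68 × 0% = $0.00.
Total = $0.00 + $128,291.55 + $0.00 = $128,291.55.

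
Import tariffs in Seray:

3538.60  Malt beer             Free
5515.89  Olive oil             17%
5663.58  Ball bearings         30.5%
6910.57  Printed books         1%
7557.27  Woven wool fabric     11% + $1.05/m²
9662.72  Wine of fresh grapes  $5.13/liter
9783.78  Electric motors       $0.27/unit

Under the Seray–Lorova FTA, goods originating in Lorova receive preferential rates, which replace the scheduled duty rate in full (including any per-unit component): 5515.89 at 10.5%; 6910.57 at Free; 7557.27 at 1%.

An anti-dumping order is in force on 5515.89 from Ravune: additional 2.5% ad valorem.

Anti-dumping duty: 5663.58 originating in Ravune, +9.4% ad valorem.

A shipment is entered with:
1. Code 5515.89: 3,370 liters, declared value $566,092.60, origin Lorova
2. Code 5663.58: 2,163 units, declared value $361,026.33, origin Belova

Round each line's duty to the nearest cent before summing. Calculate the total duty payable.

Line 1 (5515.89, Lorova, 3,370 liters, $566,092.60):
Base rate for 5515.89 is 17%.
Origin Lorova qualifies under the Seray–Lorova agreement and 5515.89 is covered: preferential rate 10.5% applies instead.
The additional-duty order on 5515.89 targets Ravune, not Lorova; it does not apply.
Duty = $566,092.60 × 10.5% = $59,439.72.
Line 2 (5663.58, Belova, 2,163 units, $361,026.33):
Base rate for 5663.58 is 30.5%.
The additional-duty order on 5663.58 targets Ravune, not Belova; it does not apply.
Duty = $361,026.33 × 30.5% = $110,113.03.
Total = $59,439.72 + $110,113.03 = $169,552.75.

$169,552.75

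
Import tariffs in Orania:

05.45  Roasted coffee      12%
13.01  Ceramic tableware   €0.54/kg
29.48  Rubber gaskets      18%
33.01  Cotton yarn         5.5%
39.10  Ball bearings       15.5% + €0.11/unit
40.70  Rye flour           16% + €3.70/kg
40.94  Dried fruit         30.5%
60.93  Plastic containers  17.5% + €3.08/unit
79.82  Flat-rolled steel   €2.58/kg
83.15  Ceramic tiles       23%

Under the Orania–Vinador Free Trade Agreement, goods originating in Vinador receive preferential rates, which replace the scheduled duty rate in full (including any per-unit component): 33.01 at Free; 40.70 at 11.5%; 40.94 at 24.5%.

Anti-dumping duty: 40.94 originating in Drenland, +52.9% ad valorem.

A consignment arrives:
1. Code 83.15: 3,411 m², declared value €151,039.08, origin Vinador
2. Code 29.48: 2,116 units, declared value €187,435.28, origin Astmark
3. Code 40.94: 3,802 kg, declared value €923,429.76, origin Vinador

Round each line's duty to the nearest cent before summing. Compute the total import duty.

€294,717.63

Line 1 (83.15, Vinador, 3,411 m², €151,039.08):
Base rate for 83.15 is 23%.
Origin Vinador is the FTA partner but 83.15 is not on the preference list; base rate stands.
Duty = €151,039.08 × 23% = €34,738.99.
Line 2 (29.48, Astmark, 2,116 units, €187,435.28):
Base rate for 29.48 is 18%.
Duty = €187,435.28 × 18% = €33,738.35.
Line 3 (40.94, Vinador, 3,802 kg, €923,429.76):
Base rate for 40.94 is 30.5%.
Origin Vinador qualifies under the Orania–Vinador agreement and 40.94 is covered: preferential rate 24.5% applies instead.
The additional-duty order on 40.94 targets Drenland, not Vinador; it does not apply.
Duty = €923,429.76 × 24.5% = €226,240.29.
Total = €34,738.99 + €33,738.35 + €226,240.29 = €294,717.63.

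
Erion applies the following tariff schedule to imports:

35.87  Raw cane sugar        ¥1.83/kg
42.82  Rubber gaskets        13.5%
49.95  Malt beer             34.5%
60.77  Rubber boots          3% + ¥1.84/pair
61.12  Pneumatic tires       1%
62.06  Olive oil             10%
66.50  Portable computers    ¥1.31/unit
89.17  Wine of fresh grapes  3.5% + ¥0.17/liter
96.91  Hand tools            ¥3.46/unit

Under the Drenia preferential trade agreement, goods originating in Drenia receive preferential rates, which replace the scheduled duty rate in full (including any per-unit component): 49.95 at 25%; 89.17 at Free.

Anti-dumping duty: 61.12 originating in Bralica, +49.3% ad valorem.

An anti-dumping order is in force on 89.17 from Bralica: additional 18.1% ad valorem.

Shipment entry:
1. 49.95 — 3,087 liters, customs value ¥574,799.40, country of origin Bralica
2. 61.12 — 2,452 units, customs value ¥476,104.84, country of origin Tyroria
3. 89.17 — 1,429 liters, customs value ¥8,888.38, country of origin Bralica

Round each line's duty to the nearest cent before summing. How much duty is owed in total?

Line 1 (49.95, Bralica, 3,087 liters, ¥574,799.40):
Base rate for 49.95 is 34.5%.
49.95 has an FTA preferential rate, but origin Bralica is not Drenia; base rate stands.
Duty = ¥574,799.40 × 34.5% = ¥198,305.79.
Line 2 (61.12, Tyroria, 2,452 units, ¥476,104.84):
Base rate for 61.12 is 1%.
The additional-duty order on 61.12 targets Bralica, not Tyroria; it does not apply.
Duty = ¥476,104.84 × 1% = ¥4,761.05.
Line 3 (89.17, Bralica, 1,429 liters, ¥8,888.38):
Base rate for 89.17 is 3.5% + ¥0.17/liter.
89.17 has an FTA preferential rate, but origin Bralica is not Drenia; base rate stands.
Additional duty on 89.17 from Bralica: +18.1%. Applied ad valorem rate: 3.5% + 18.1% = 21.6%.
Duty = ¥8,888.38 × 21.6% + 1,429 × ¥0.17 = ¥2,162.82.
Total = ¥198,305.79 + ¥4,761.05 + ¥2,162.82 = ¥205,229.66.

¥205,229.66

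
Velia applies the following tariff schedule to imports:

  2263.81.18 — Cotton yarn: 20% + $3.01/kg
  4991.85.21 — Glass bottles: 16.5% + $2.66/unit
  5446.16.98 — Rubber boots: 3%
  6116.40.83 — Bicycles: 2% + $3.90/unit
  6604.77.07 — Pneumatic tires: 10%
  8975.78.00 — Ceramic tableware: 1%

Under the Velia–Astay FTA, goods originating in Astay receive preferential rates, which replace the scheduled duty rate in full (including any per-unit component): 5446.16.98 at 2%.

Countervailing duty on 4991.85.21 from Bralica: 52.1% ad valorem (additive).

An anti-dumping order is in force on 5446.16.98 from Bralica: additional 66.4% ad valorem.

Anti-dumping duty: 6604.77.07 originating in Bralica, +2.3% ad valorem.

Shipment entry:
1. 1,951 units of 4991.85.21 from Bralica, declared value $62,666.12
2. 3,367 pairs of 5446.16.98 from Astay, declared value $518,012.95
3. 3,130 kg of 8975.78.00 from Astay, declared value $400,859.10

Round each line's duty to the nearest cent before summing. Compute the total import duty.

$62,547.47

Line 1 (4991.85.21, Bralica, 1,951 units, $62,666.12):
Base rate for 4991.85.21 is 16.5% + $2.66/unit.
Additional duty on 4991.85.21 from Bralica: +52.1%. Applied ad valorem rate: 16.5% + 52.1% = 68.6%.
Duty = $62,666.12 × 68.6% + 1,951 × $2.66 = $48,178.62.
Line 2 (5446.16.98, Astay, 3,367 pairs, $518,012.95):
Base rate for 5446.16.98 is 3%.
Origin Astay qualifies under the Velia–Astay agreement and 5446.16.98 is covered: preferential rate 2% applies instead.
The additional-duty order on 5446.16.98 targets Bralica, not Astay; it does not apply.
Duty = $518,012.95 × 2% = $10,360.26.
Line 3 (8975.78.00, Astay, 3,130 kg, $400,859.10):
Base rate for 8975.78.00 is 1%.
Origin Astay is the FTA partner but 8975.78.00 is not on the preference list; base rate stands.
Duty = $400,859.10 × 1% = $4,008.59.
Total = $48,178.62 + $10,360.26 + $4,008.59 = $62,547.47.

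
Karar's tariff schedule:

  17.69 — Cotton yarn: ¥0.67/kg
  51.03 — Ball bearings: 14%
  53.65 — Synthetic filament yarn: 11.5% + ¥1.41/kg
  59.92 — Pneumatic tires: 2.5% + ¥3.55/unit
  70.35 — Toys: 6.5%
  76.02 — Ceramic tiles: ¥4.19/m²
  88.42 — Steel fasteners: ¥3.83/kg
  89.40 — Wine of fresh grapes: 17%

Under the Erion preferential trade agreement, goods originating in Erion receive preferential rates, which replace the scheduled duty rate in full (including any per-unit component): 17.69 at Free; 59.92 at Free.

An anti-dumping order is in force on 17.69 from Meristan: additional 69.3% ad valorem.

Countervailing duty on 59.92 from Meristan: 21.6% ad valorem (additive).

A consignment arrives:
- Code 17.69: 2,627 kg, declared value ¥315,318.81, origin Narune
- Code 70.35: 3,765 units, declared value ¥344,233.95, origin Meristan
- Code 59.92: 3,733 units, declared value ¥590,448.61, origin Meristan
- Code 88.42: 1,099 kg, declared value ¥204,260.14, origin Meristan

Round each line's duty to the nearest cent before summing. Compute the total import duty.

Line 1 (17.69, Narune, 2,627 kg, ¥315,318.81):
Base rate for 17.69 is ¥0.67/kg.
17.69 has an FTA preferential rate, but origin Narune is not Erion; base rate stands.
The additional-duty order on 17.69 targets Meristan, not Narune; it does not apply.
Duty = 2,627 × ¥0.67 = ¥1,760.09.
Line 2 (70.35, Meristan, 3,765 units, ¥344,233.95):
Base rate for 70.35 is 6.5%.
Duty = ¥344,233.95 × 6.5% = ¥22,375.21.
Line 3 (59.92, Meristan, 3,733 units, ¥590,448.61):
Base rate for 59.92 is 2.5% + ¥3.55/unit.
59.92 has an FTA preferential rate, but origin Meristan is not Erion; base rate stands.
Additional duty on 59.92 from Meristan: +21.6%. Applied ad valorem rate: 2.5% + 21.6% = 24.1%.
Duty = ¥590,448.61 × 24.1% + 3,733 × ¥3.55 = ¥155,550.27.
Line 4 (88.42, Meristan, 1,099 kg, ¥204,260.14):
Base rate for 88.42 is ¥3.83/kg.
Duty = 1,099 × ¥3.83 = ¥4,209.17.
Total = ¥1,760.09 + ¥22,375.21 + ¥155,550.27 + ¥4,209.17 = ¥183,894.74.

¥183,894.74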